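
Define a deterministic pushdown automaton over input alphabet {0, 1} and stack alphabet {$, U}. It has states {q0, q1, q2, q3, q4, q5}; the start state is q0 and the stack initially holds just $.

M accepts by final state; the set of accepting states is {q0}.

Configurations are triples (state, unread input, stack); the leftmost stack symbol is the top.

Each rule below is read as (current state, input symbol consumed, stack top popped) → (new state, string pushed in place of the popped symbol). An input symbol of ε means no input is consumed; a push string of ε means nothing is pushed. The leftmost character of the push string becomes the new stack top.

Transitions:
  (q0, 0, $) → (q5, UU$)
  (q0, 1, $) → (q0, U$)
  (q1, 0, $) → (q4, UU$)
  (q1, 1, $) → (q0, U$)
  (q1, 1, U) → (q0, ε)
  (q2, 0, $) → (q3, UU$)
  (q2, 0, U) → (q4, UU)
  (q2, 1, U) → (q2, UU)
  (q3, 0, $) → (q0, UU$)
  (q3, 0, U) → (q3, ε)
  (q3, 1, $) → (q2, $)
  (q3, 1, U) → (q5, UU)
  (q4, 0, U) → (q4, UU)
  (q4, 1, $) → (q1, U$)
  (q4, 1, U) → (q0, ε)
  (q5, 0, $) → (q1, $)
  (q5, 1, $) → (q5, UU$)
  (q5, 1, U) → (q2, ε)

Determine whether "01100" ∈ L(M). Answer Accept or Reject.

(q0, 01100, $) ⊢ (q5, 1100, UU$) ⊢ (q2, 100, U$) ⊢ (q2, 00, UU$) ⊢ (q4, 0, UUU$) ⊢ (q4, ε, UUUU$)
All input consumed; state q4 ∉ F and no further ε-move applies.

Reject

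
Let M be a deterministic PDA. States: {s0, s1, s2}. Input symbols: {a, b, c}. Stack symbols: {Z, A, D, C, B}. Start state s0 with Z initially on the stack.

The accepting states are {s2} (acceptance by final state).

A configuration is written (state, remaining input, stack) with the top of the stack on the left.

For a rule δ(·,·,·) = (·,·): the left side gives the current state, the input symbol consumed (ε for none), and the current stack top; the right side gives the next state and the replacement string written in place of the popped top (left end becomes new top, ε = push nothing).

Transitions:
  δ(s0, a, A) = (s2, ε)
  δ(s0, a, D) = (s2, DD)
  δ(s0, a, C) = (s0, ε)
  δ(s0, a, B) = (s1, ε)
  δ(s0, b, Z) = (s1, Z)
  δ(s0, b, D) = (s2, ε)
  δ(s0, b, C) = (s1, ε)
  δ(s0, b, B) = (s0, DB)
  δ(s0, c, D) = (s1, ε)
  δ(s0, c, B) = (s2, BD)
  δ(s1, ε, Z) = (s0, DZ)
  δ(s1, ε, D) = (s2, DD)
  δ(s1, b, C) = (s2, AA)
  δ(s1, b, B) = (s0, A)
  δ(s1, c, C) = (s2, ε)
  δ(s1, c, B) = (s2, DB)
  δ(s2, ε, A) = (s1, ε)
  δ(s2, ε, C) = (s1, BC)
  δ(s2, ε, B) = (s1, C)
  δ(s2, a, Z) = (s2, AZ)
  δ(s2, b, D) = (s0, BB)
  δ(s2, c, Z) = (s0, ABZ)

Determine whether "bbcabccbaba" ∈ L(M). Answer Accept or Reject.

Reject

(s0, bbcabccbaba, Z) ⊢ (s1, bcabccbaba, Z) ⊢ (s0, bcabccbaba, DZ) ⊢ (s2, cabccbaba, Z) ⊢ (s0, abccbaba, ABZ) ⊢ (s2, bccbaba, BZ) ⊢ (s1, bccbaba, CZ) ⊢ (s2, ccbaba, AAZ) ⊢ (s1, ccbaba, AZ)
No transition applies at (s1, ccbaba, AZ); input not fully consumed.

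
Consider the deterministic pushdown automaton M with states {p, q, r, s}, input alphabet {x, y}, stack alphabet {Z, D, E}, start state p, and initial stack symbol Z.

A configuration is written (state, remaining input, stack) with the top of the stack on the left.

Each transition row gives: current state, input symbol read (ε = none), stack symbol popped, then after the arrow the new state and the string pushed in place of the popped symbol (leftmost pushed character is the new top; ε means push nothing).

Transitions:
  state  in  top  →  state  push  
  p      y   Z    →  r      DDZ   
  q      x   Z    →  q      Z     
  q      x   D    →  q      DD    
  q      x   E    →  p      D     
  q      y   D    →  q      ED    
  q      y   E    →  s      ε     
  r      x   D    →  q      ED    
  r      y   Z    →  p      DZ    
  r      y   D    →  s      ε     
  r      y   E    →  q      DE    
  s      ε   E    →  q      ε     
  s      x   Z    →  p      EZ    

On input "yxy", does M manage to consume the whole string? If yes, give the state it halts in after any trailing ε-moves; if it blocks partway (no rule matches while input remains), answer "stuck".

(p, yxy, Z)
  read y, top Z: go to r, push DDZ → (r, xy, DDZ)
  read x, top D: go to q, push ED → (q, y, EDDZ)
  read y, top E: go to s, push ε → (s, ε, DDZ)
All input consumed; M is in state s.

s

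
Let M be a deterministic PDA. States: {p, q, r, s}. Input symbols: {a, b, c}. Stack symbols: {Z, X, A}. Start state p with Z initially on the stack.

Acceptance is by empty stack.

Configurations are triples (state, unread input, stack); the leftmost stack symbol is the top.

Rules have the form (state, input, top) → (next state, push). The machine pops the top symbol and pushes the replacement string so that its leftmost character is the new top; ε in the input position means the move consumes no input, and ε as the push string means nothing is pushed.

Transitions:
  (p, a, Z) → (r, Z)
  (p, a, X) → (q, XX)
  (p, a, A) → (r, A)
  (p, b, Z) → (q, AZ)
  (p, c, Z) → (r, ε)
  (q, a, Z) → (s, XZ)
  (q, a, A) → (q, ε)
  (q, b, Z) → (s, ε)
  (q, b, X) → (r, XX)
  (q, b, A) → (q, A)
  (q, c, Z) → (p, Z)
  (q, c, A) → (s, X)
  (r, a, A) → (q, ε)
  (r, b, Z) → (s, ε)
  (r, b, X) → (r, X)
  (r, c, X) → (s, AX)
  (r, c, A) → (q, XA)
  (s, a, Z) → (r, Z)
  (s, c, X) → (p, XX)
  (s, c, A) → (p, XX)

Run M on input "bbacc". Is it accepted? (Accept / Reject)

Accept

(p, bbacc, Z) ⊢ (q, bacc, AZ) ⊢ (q, acc, AZ) ⊢ (q, cc, Z) ⊢ (p, c, Z) ⊢ (r, ε, ε)
All input consumed and the stack is empty.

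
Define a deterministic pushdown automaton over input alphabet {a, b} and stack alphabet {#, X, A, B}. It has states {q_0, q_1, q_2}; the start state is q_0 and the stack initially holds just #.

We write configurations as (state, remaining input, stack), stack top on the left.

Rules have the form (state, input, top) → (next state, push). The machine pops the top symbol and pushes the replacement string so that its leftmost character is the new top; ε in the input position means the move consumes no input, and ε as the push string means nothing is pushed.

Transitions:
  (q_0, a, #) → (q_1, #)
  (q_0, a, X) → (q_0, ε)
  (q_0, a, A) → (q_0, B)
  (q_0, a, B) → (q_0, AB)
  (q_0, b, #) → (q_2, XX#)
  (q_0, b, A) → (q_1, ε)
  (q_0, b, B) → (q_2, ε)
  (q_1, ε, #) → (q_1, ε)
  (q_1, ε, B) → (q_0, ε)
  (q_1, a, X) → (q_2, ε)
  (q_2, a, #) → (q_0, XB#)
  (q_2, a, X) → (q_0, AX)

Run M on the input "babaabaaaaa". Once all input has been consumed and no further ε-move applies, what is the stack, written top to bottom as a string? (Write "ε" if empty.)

(q_0, babaabaaaaa, #) ⊢ (q_2, abaabaaaaa, XX#) ⊢ (q_0, baabaaaaa, AXX#) ⊢ (q_1, aabaaaaa, XX#) ⊢ (q_2, abaaaaa, X#) ⊢ (q_0, baaaaa, AX#) ⊢ (q_1, aaaaa, X#) ⊢ (q_2, aaaa, #) ⊢ (q_0, aaa, XB#) ⊢ (q_0, aa, B#) ⊢ (q_0, a, AB#) ⊢ (q_0, ε, BB#)
All input consumed in state q_0 with stack BB#.

BB#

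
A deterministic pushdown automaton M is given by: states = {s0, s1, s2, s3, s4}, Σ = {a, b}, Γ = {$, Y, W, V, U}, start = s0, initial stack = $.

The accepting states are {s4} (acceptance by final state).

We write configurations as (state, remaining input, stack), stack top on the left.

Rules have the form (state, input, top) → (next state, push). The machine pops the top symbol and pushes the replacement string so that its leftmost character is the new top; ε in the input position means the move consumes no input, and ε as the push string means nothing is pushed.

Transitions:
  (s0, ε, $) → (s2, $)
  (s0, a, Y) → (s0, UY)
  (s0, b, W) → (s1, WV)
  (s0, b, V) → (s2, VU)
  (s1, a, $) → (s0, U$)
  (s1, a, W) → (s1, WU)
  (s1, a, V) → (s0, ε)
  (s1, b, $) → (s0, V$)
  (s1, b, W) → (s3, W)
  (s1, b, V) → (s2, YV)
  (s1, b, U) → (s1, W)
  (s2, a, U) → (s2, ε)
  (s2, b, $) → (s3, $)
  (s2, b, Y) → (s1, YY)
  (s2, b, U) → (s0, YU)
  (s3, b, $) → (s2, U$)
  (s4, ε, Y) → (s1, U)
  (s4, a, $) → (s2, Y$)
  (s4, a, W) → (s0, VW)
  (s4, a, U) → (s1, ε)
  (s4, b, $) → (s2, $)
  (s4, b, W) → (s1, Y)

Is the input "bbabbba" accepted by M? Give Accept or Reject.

Reject

(s0, bbabbba, $)
  ε-move, top $: go to s2, push $ → (s2, bbabbba, $)
  read b, top $: go to s3, push $ → (s3, babbba, $)
  read b, top $: go to s2, push U$ → (s2, abbba, U$)
  read a, top U: go to s2, push ε → (s2, bbba, $)
  read b, top $: go to s3, push $ → (s3, bba, $)
  read b, top $: go to s2, push U$ → (s2, ba, U$)
  read b, top U: go to s0, push YU → (s0, a, YU$)
  read a, top Y: go to s0, push UY → (s0, ε, UYU$)
All input consumed; state s0 ∉ F and no further ε-move applies.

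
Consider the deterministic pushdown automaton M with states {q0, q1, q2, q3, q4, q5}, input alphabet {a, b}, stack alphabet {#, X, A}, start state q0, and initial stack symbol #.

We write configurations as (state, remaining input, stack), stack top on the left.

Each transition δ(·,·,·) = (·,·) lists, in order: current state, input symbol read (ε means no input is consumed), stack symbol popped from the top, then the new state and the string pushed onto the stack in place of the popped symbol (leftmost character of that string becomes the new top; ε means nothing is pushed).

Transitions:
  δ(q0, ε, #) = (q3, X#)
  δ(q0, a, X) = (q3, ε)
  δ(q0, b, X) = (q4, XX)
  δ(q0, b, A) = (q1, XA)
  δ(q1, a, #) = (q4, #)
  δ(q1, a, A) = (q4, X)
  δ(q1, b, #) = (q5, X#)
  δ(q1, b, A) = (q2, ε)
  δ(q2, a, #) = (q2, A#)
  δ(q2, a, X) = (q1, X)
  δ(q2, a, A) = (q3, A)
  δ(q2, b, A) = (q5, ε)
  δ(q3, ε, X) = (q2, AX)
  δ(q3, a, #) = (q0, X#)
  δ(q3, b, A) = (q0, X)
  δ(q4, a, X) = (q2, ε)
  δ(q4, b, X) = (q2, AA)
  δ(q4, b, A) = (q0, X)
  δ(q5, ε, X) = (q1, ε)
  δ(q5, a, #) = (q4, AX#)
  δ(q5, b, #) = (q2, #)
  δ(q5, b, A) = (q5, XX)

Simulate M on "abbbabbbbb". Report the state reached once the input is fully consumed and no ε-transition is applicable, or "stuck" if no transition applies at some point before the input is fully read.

q1

(q0, abbbabbbbb, #)
  ε-move, top #: go to q3, push X# → (q3, abbbabbbbb, X#)
  ε-move, top X: go to q2, push AX → (q2, abbbabbbbb, AX#)
  read a, top A: go to q3, push A → (q3, bbbabbbbb, AX#)
  read b, top A: go to q0, push X → (q0, bbabbbbb, XX#)
  read b, top X: go to q4, push XX → (q4, babbbbb, XXX#)
  read b, top X: go to q2, push AA → (q2, abbbbb, AAXX#)
  read a, top A: go to q3, push A → (q3, bbbbb, AAXX#)
  read b, top A: go to q0, push X → (q0, bbbb, XAXX#)
  read b, top X: go to q4, push XX → (q4, bbb, XXAXX#)
  read b, top X: go to q2, push AA → (q2, bb, AAXAXX#)
  read b, top A: go to q5, push ε → (q5, b, AXAXX#)
  read b, top A: go to q5, push XX → (q5, ε, XXXAXX#)
  ε-move, top X: go to q1, push ε → (q1, ε, XXAXX#)
All input consumed; M is in state q1.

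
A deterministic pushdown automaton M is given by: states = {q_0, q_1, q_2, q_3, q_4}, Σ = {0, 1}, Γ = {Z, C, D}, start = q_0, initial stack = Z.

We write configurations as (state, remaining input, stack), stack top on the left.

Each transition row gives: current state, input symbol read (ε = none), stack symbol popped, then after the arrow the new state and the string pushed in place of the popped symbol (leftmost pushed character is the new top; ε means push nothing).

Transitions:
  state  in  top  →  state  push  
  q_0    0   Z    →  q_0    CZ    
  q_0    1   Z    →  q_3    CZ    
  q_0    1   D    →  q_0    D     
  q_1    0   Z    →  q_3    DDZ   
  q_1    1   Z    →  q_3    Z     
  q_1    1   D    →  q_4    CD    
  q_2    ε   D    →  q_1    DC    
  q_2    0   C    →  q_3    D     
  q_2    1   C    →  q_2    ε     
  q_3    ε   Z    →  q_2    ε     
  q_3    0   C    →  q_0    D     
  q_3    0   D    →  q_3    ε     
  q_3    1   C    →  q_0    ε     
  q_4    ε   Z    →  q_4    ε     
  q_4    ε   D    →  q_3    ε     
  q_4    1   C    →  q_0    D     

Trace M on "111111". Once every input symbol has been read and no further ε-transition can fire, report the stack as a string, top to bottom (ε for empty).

(q_0, 111111, Z) ⊢ (q_3, 11111, CZ) ⊢ (q_0, 1111, Z) ⊢ (q_3, 111, CZ) ⊢ (q_0, 11, Z) ⊢ (q_3, 1, CZ) ⊢ (q_0, ε, Z)
All input consumed in state q_0 with stack Z.

Z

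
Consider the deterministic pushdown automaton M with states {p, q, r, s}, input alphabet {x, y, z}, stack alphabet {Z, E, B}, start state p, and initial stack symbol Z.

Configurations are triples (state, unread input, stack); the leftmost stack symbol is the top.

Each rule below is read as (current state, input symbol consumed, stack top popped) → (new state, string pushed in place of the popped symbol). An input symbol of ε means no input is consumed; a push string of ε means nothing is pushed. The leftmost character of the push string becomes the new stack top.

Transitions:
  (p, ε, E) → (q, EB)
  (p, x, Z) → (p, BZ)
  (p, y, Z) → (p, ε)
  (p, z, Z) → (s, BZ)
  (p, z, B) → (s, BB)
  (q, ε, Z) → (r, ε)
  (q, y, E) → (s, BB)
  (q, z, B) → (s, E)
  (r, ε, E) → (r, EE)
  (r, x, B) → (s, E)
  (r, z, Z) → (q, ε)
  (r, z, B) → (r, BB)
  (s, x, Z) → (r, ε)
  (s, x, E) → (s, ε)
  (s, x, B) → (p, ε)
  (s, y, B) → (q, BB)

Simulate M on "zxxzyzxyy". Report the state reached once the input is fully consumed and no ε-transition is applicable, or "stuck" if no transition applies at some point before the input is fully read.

(p, zxxzyzxyy, Z)
  read z, top Z: go to s, push BZ → (s, xxzyzxyy, BZ)
  read x, top B: go to p, push ε → (p, xzyzxyy, Z)
  read x, top Z: go to p, push BZ → (p, zyzxyy, BZ)
  read z, top B: go to s, push BB → (s, yzxyy, BBZ)
  read y, top B: go to q, push BB → (q, zxyy, BBBZ)
  read z, top B: go to s, push E → (s, xyy, EBBZ)
  read x, top E: go to s, push ε → (s, yy, BBZ)
  read y, top B: go to q, push BB → (q, y, BBBZ)
No transition for (q, y, top B); M blocks with input y remaining.

stuck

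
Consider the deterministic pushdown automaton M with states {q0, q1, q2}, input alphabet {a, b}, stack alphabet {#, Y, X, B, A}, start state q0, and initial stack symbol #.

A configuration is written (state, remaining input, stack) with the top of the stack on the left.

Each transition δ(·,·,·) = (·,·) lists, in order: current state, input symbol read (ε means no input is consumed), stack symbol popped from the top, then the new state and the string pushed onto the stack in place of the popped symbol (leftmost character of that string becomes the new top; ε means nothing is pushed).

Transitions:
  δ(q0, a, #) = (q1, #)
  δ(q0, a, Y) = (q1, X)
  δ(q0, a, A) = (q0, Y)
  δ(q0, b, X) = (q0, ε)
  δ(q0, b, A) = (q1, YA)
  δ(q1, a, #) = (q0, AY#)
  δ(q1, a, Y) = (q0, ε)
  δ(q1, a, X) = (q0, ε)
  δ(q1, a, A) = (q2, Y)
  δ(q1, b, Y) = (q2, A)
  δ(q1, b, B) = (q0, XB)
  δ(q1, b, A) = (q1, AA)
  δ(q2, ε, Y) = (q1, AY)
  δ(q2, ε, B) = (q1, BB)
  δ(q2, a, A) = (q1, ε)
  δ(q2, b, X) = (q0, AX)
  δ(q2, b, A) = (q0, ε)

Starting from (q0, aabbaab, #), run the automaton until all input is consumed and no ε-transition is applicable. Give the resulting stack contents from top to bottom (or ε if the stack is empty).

(q0, aabbaab, #)
  read a, top #: go to q1, push # → (q1, abbaab, #)
  read a, top #: go to q0, push AY# → (q0, bbaab, AY#)
  read b, top A: go to q1, push YA → (q1, baab, YAY#)
  read b, top Y: go to q2, push A → (q2, aab, AAY#)
  read a, top A: go to q1, push ε → (q1, ab, AY#)
  read a, top A: go to q2, push Y → (q2, b, YY#)
  ε-move, top Y: go to q1, push AY → (q1, b, AYY#)
  read b, top A: go to q1, push AA → (q1, ε, AAYY#)
All input consumed in state q1 with stack AAYY#.

AAYY#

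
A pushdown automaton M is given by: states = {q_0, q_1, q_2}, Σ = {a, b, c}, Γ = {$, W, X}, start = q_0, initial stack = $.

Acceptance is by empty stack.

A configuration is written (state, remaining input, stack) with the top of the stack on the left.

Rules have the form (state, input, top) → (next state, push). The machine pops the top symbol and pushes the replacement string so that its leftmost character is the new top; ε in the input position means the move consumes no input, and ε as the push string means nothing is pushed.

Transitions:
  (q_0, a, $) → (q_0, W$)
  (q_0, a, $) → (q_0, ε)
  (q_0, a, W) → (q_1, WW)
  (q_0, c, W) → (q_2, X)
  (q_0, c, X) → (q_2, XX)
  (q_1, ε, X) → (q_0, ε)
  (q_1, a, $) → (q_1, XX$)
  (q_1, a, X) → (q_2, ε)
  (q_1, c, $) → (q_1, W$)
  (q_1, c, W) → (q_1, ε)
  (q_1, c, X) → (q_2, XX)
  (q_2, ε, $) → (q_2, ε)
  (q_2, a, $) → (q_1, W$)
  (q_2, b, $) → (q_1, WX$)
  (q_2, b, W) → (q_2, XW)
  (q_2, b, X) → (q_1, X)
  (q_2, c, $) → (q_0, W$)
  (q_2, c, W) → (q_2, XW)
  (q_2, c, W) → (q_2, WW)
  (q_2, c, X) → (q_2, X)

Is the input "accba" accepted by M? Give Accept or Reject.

Accept

One accepting computation: (q_0, accba, $) ⊢ (q_0, ccba, W$) ⊢ (q_2, cba, X$) ⊢ (q_2, ba, X$) ⊢ (q_1, a, X$) ⊢ (q_0, a, $) ⊢ (q_0, ε, ε)
All input consumed and the stack is empty.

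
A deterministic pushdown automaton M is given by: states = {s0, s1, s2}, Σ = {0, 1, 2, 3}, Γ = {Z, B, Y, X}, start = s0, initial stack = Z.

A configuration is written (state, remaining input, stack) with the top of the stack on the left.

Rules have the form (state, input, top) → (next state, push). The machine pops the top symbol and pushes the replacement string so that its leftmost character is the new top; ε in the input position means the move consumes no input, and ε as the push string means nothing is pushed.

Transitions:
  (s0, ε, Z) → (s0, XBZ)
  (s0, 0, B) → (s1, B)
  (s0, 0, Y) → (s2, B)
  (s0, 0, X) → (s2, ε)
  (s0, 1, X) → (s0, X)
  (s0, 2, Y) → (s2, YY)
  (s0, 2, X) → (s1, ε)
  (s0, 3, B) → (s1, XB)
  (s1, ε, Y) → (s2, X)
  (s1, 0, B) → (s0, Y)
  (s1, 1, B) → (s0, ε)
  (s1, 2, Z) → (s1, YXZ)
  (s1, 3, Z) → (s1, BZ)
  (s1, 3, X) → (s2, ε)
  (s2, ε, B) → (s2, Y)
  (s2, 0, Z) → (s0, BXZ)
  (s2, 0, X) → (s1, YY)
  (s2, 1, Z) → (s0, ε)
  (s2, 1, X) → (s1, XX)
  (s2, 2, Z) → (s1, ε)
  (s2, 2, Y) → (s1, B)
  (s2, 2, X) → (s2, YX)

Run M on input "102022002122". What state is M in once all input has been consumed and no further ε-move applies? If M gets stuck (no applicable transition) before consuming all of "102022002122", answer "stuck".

s1

(s0, 102022002122, Z) ⊢ (s0, 102022002122, XBZ) ⊢ (s0, 02022002122, XBZ) ⊢ (s2, 2022002122, BZ) ⊢ (s2, 2022002122, YZ) ⊢ (s1, 022002122, BZ) ⊢ (s0, 22002122, YZ) ⊢ (s2, 2002122, YYZ) ⊢ (s1, 002122, BYZ) ⊢ (s0, 02122, YYZ) ⊢ (s2, 2122, BYZ) ⊢ (s2, 2122, YYZ) ⊢ (s1, 122, BYZ) ⊢ (s0, 22, YZ) ⊢ (s2, 2, YYZ) ⊢ (s1, ε, BYZ)
All input consumed; M is in state s1.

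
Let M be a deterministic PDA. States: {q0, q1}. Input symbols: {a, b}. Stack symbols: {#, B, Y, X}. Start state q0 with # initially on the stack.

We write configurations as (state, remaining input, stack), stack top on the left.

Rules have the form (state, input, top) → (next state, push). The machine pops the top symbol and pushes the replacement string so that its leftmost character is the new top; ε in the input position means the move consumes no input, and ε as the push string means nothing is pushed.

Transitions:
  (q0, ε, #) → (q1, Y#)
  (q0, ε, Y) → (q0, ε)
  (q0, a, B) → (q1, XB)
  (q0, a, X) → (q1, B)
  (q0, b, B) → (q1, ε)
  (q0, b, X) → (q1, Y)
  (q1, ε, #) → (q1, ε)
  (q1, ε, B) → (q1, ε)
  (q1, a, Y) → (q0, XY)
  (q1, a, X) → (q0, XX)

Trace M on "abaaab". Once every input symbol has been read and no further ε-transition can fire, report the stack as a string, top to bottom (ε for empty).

YYY#

(q0, abaaab, #)
  ε-move, top #: go to q1, push Y# → (q1, abaaab, Y#)
  read a, top Y: go to q0, push XY → (q0, baaab, XY#)
  read b, top X: go to q1, push Y → (q1, aaab, YY#)
  read a, top Y: go to q0, push XY → (q0, aab, XYY#)
  read a, top X: go to q1, push B → (q1, ab, BYY#)
  ε-move, top B: go to q1, push ε → (q1, ab, YY#)
  read a, top Y: go to q0, push XY → (q0, b, XYY#)
  read b, top X: go to q1, push Y → (q1, ε, YYY#)
All input consumed in state q1 with stack YYY#.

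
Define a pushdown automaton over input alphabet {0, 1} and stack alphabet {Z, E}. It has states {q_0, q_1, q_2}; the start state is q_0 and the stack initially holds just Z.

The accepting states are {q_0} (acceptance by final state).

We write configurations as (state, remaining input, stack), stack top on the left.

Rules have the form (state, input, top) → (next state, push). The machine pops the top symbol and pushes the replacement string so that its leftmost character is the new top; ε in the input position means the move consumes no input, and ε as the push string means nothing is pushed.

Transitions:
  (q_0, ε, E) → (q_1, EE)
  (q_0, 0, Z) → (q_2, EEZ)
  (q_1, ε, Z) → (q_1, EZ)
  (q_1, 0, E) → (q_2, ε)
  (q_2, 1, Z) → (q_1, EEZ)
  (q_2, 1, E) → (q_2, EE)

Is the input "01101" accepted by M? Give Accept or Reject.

Reject

No computation consumes all input and reaches a final state.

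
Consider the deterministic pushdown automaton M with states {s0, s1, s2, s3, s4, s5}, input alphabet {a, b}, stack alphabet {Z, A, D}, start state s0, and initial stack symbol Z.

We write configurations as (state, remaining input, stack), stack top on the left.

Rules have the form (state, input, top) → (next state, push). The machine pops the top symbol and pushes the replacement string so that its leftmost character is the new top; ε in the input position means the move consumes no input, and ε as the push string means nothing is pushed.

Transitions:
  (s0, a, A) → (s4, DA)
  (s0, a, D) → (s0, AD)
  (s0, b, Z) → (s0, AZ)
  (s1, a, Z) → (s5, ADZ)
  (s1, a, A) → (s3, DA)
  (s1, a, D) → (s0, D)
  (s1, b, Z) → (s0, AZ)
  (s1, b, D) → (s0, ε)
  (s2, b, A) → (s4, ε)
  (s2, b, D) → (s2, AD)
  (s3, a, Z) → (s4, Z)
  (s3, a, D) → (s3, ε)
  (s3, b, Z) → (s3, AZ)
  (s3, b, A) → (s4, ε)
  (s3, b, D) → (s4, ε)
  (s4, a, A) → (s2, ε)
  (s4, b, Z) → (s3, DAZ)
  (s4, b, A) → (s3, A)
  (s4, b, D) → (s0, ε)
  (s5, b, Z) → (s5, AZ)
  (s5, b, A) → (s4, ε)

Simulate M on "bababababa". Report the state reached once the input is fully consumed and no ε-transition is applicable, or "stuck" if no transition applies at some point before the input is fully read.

s4

(s0, bababababa, Z) ⊢ (s0, ababababa, AZ) ⊢ (s4, babababa, DAZ) ⊢ (s0, abababa, AZ) ⊢ (s4, bababa, DAZ) ⊢ (s0, ababa, AZ) ⊢ (s4, baba, DAZ) ⊢ (s0, aba, AZ) ⊢ (s4, ba, DAZ) ⊢ (s0, a, AZ) ⊢ (s4, ε, DAZ)
All input consumed; M is in state s4.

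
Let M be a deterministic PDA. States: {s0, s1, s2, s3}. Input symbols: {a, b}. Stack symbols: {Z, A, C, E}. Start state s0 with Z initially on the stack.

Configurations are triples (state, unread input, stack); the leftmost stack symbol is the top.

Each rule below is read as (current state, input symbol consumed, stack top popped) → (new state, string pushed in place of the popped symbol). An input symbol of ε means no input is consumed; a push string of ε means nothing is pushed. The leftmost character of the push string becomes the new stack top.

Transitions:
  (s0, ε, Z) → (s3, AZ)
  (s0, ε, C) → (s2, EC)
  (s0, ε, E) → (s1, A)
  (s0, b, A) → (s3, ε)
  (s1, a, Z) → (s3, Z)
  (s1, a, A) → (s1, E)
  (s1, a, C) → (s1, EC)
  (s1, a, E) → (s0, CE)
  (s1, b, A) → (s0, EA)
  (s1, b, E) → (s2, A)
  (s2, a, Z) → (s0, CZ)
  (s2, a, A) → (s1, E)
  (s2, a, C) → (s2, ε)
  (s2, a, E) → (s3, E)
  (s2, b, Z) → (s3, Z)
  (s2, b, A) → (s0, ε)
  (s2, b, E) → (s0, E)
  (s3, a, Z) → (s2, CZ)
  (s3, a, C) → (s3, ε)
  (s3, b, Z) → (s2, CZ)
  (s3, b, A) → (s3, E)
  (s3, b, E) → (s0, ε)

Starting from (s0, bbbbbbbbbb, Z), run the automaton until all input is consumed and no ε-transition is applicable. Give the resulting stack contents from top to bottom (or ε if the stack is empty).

(s0, bbbbbbbbbb, Z)
  ε-move, top Z: go to s3, push AZ → (s3, bbbbbbbbbb, AZ)
  read b, top A: go to s3, push E → (s3, bbbbbbbbb, EZ)
  read b, top E: go to s0, push ε → (s0, bbbbbbbb, Z)
  ε-move, top Z: go to s3, push AZ → (s3, bbbbbbbb, AZ)
  read b, top A: go to s3, push E → (s3, bbbbbbb, EZ)
  read b, top E: go to s0, push ε → (s0, bbbbbb, Z)
  ε-move, top Z: go to s3, push AZ → (s3, bbbbbb, AZ)
  read b, top A: go to s3, push E → (s3, bbbbb, EZ)
  read b, top E: go to s0, push ε → (s0, bbbb, Z)
  ε-move, top Z: go to s3, push AZ → (s3, bbbb, AZ)
  read b, top A: go to s3, push E → (s3, bbb, EZ)
  read b, top E: go to s0, push ε → (s0, bb, Z)
  ε-move, top Z: go to s3, push AZ → (s3, bb, AZ)
  read b, top A: go to s3, push E → (s3, b, EZ)
  read b, top E: go to s0, push ε → (s0, ε, Z)
  ε-move, top Z: go to s3, push AZ → (s3, ε, AZ)
All input consumed in state s3 with stack AZ.

AZ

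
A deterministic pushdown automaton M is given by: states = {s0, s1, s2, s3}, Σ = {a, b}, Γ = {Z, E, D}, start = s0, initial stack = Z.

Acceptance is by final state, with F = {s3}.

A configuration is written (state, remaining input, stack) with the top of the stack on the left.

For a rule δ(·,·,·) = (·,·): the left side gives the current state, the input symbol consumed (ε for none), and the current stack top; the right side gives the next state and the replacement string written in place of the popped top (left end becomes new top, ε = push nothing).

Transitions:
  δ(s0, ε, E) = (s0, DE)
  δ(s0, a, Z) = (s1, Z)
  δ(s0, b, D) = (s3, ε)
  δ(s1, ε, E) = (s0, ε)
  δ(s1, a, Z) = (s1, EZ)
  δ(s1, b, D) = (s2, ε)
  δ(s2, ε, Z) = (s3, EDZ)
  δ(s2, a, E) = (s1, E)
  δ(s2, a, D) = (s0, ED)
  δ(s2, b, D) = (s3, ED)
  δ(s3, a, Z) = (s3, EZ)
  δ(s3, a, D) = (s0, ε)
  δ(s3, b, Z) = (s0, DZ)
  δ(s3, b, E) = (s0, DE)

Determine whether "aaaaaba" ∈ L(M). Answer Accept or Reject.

(s0, aaaaaba, Z)
  read a, top Z: go to s1, push Z → (s1, aaaaba, Z)
  read a, top Z: go to s1, push EZ → (s1, aaaba, EZ)
  ε-move, top E: go to s0, push ε → (s0, aaaba, Z)
  read a, top Z: go to s1, push Z → (s1, aaba, Z)
  read a, top Z: go to s1, push EZ → (s1, aba, EZ)
  ε-move, top E: go to s0, push ε → (s0, aba, Z)
  read a, top Z: go to s1, push Z → (s1, ba, Z)
No transition applies at (s1, ba, Z); input not fully consumed.

Reject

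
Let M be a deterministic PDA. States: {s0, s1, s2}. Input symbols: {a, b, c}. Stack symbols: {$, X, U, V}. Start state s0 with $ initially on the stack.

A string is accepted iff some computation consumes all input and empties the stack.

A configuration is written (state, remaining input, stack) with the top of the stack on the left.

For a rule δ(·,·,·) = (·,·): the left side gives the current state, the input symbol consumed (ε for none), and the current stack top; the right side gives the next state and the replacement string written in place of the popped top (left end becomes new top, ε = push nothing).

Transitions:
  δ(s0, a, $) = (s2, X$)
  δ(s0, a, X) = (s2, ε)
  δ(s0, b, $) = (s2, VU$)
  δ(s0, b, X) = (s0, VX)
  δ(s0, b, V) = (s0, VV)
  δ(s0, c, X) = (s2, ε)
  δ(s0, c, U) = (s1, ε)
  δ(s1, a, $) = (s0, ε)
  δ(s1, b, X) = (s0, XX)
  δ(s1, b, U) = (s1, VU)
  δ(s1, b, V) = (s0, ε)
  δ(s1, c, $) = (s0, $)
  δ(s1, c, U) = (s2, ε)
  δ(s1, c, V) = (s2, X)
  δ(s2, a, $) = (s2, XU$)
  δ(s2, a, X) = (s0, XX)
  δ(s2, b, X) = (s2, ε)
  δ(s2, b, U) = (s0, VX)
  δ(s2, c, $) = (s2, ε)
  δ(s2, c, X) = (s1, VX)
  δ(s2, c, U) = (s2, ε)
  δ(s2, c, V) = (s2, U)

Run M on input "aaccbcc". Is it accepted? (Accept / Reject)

(s0, aaccbcc, $) ⊢ (s2, accbcc, X$) ⊢ (s0, ccbcc, XX$) ⊢ (s2, cbcc, X$) ⊢ (s1, bcc, VX$) ⊢ (s0, cc, X$) ⊢ (s2, c, $) ⊢ (s2, ε, ε)
All input consumed and the stack is empty.

Accept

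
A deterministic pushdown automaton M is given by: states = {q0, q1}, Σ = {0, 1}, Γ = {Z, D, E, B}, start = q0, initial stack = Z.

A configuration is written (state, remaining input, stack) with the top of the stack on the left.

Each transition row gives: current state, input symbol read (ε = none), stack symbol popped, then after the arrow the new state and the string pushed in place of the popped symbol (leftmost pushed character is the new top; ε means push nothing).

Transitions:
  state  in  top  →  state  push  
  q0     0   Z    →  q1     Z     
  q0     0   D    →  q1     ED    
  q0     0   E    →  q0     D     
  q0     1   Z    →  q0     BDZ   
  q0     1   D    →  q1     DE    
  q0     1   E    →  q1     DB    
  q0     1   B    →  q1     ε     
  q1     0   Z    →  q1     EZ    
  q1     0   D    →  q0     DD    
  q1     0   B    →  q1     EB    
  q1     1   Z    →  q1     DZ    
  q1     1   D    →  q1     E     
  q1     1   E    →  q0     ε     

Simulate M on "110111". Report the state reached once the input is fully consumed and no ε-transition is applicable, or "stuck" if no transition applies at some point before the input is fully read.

(q0, 110111, Z) ⊢ (q0, 10111, BDZ) ⊢ (q1, 0111, DZ) ⊢ (q0, 111, DDZ) ⊢ (q1, 11, DEDZ) ⊢ (q1, 1, EEDZ) ⊢ (q0, ε, EDZ)
All input consumed; M is in state q0.

q0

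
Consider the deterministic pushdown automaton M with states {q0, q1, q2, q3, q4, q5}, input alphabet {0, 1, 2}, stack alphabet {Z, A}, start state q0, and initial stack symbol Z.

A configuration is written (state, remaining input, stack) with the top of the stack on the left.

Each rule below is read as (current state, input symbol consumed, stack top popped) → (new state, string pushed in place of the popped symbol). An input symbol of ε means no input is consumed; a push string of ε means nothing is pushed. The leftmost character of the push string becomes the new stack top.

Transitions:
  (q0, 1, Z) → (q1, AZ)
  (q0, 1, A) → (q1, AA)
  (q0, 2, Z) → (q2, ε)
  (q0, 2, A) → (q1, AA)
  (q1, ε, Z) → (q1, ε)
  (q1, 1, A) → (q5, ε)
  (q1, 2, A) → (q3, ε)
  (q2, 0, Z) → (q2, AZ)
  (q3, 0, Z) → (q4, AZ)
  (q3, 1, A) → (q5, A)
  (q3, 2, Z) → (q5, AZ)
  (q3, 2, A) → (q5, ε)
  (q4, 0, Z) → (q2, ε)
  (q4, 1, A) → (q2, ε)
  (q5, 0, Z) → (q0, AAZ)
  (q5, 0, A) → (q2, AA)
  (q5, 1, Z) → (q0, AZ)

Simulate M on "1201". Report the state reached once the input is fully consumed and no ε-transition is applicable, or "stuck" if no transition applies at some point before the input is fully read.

(q0, 1201, Z)
  read 1, top Z: go to q1, push AZ → (q1, 201, AZ)
  read 2, top A: go to q3, push ε → (q3, 01, Z)
  read 0, top Z: go to q4, push AZ → (q4, 1, AZ)
  read 1, top A: go to q2, push ε → (q2, ε, Z)
All input consumed; M is in state q2.

q2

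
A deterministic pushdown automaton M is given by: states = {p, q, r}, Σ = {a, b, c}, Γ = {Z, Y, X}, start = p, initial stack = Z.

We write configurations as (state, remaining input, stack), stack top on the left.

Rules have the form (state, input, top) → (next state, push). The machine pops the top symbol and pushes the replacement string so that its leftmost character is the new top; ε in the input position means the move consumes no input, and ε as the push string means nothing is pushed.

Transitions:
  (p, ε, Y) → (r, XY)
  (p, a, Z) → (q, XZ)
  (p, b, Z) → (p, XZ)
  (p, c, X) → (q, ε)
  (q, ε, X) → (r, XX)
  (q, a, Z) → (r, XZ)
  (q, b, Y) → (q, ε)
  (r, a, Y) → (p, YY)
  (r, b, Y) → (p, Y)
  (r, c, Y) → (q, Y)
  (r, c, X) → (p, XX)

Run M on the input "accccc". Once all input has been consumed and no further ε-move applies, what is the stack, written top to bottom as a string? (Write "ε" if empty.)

(p, accccc, Z)
  read a, top Z: go to q, push XZ → (q, ccccc, XZ)
  ε-move, top X: go to r, push XX → (r, ccccc, XXZ)
  read c, top X: go to p, push XX → (p, cccc, XXXZ)
  read c, top X: go to q, push ε → (q, ccc, XXZ)
  ε-move, top X: go to r, push XX → (r, ccc, XXXZ)
  read c, top X: go to p, push XX → (p, cc, XXXXZ)
  read c, top X: go to q, push ε → (q, c, XXXZ)
  ε-move, top X: go to r, push XX → (r, c, XXXXZ)
  read c, top X: go to p, push XX → (p, ε, XXXXXZ)
All input consumed in state p with stack XXXXXZ.

XXXXXZ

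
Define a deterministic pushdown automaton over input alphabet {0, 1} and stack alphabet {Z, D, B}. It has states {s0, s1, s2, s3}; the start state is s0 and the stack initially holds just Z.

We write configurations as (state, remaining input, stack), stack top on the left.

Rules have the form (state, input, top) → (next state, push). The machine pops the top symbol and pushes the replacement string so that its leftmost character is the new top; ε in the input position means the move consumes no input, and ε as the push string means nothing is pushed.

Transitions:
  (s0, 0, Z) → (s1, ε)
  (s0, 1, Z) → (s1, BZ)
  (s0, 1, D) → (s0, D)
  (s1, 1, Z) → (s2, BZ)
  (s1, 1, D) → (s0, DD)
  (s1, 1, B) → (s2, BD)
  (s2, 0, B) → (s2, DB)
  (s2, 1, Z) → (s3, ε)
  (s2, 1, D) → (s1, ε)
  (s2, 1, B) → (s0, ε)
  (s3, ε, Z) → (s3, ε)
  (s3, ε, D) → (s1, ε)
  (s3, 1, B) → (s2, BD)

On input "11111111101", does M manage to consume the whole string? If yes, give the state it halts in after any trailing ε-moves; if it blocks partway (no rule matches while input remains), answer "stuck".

stuck

(s0, 11111111101, Z) ⊢ (s1, 1111111101, BZ) ⊢ (s2, 111111101, BDZ) ⊢ (s0, 11111101, DZ) ⊢ (s0, 1111101, DZ) ⊢ (s0, 111101, DZ) ⊢ (s0, 11101, DZ) ⊢ (s0, 1101, DZ) ⊢ (s0, 101, DZ) ⊢ (s0, 01, DZ)
No transition for (s0, 0, top D); M blocks with input 01 remaining.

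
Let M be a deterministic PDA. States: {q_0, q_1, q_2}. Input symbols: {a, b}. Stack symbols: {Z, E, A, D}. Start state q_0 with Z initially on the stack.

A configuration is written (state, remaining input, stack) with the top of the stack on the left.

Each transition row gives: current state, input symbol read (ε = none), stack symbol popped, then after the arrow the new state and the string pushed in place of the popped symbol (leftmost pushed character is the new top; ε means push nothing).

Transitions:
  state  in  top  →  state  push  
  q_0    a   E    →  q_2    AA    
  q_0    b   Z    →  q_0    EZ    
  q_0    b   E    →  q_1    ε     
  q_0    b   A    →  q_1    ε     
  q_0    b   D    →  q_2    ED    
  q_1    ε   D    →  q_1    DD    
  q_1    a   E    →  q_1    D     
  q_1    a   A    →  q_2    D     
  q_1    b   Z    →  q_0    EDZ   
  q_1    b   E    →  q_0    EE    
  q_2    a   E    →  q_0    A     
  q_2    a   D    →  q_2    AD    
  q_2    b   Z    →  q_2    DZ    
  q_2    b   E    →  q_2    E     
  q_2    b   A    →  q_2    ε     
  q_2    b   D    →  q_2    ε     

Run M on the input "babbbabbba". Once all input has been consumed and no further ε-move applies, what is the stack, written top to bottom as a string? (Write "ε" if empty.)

ADZ

(q_0, babbbabbba, Z)
  read b, top Z: go to q_0, push EZ → (q_0, abbbabbba, EZ)
  read a, top E: go to q_2, push AA → (q_2, bbbabbba, AAZ)
  read b, top A: go to q_2, push ε → (q_2, bbabbba, AZ)
  read b, top A: go to q_2, push ε → (q_2, babbba, Z)
  read b, top Z: go to q_2, push DZ → (q_2, abbba, DZ)
  read a, top D: go to q_2, push AD → (q_2, bbba, ADZ)
  read b, top A: go to q_2, push ε → (q_2, bba, DZ)
  read b, top D: go to q_2, push ε → (q_2, ba, Z)
  read b, top Z: go to q_2, push DZ → (q_2, a, DZ)
  read a, top D: go to q_2, push AD → (q_2, ε, ADZ)
All input consumed in state q_2 with stack ADZ.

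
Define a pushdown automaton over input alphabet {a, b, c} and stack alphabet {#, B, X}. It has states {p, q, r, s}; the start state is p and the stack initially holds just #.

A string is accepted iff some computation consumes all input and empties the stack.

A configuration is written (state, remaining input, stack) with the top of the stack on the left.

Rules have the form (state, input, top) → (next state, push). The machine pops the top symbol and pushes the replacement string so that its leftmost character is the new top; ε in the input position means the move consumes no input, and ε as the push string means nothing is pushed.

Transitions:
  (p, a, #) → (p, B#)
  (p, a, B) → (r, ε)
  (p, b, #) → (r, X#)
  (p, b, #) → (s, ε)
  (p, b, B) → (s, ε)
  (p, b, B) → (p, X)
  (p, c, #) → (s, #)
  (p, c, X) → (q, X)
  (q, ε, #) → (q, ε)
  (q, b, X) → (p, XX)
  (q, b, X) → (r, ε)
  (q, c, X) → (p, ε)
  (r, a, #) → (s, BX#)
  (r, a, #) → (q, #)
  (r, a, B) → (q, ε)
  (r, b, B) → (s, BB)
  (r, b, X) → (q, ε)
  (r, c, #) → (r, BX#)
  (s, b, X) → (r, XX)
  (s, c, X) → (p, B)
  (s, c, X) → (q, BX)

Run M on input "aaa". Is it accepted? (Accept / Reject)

Accept

One accepting computation: (p, aaa, #) ⊢ (p, aa, B#) ⊢ (r, a, #) ⊢ (q, ε, #) ⊢ (q, ε, ε)
All input consumed and the stack is empty.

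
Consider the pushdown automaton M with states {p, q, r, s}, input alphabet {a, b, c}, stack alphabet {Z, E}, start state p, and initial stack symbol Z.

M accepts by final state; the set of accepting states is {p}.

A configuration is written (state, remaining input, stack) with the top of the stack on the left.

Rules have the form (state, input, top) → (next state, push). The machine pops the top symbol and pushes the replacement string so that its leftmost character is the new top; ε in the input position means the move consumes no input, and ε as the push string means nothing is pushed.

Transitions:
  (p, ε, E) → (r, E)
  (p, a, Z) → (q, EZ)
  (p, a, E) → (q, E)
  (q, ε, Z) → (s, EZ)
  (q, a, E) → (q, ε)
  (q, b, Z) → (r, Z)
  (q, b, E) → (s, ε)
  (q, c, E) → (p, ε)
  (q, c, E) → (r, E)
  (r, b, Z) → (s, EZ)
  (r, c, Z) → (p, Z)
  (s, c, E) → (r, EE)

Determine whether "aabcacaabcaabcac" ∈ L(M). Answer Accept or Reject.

One accepting computation: (p, aabcacaabcaabcac, Z) ⊢ (q, abcacaabcaabcac, EZ) ⊢ (q, bcacaabcaabcac, Z) ⊢ (r, cacaabcaabcac, Z) ⊢ (p, acaabcaabcac, Z) ⊢ (q, caabcaabcac, EZ) ⊢ (p, aabcaabcac, Z) ⊢ (q, abcaabcac, EZ) ⊢ (q, bcaabcac, Z) ⊢ (r, caabcac, Z) ⊢ (p, aabcac, Z) ⊢ (q, abcac, EZ) ⊢ (q, bcac, Z) ⊢ (r, cac, Z) ⊢ (p, ac, Z) ⊢ (q, c, EZ) ⊢ (p, ε, Z)
All input consumed and state p ∈ F.

Accept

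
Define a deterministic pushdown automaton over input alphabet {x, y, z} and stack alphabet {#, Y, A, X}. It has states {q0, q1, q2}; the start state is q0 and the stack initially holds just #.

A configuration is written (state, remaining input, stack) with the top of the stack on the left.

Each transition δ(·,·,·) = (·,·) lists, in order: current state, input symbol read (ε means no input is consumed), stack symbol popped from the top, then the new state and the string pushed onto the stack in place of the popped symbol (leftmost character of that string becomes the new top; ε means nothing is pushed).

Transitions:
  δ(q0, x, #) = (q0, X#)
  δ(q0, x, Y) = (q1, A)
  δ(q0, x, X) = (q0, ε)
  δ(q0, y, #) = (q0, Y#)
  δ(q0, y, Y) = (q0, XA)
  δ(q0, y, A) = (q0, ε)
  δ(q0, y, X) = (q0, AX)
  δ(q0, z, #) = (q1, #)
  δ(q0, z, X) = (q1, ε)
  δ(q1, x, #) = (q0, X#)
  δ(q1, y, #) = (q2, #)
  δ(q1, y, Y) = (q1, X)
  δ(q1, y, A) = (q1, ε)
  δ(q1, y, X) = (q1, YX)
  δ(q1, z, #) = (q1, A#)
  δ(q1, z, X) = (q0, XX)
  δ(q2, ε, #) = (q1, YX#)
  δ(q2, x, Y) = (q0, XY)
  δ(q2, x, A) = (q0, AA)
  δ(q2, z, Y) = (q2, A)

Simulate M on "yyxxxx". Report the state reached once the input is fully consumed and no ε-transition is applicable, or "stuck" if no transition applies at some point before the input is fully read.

(q0, yyxxxx, #)
  read y, top #: go to q0, push Y# → (q0, yxxxx, Y#)
  read y, top Y: go to q0, push XA → (q0, xxxx, XA#)
  read x, top X: go to q0, push ε → (q0, xxx, A#)
No transition for (q0, x, top A); M blocks with input xxx remaining.

stuck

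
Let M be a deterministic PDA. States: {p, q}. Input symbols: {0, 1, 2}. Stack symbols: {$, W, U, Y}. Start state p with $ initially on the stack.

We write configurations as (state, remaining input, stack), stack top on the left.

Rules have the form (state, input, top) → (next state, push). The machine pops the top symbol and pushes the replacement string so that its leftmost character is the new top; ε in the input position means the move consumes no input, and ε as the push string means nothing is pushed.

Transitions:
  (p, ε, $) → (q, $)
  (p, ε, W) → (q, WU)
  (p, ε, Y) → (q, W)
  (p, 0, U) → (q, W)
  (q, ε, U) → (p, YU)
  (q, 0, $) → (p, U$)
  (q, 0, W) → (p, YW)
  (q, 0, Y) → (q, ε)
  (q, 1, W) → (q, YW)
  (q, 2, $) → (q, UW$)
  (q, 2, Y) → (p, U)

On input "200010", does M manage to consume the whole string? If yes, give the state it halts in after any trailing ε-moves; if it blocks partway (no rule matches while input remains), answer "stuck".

q

(p, 200010, $)
  ε-move, top $: go to q, push $ → (q, 200010, $)
  read 2, top $: go to q, push UW$ → (q, 00010, UW$)
  ε-move, top U: go to p, push YU → (p, 00010, YUW$)
  ε-move, top Y: go to q, push W → (q, 00010, WUW$)
  read 0, top W: go to p, push YW → (p, 0010, YWUW$)
  ε-move, top Y: go to q, push W → (q, 0010, WWUW$)
  read 0, top W: go to p, push YW → (p, 010, YWWUW$)
  ε-move, top Y: go to q, push W → (q, 010, WWWUW$)
  read 0, top W: go to p, push YW → (p, 10, YWWWUW$)
  ε-move, top Y: go to q, push W → (q, 10, WWWWUW$)
  read 1, top W: go to q, push YW → (q, 0, YWWWWUW$)
  read 0, top Y: go to q, push ε → (q, ε, WWWWUW$)
All input consumed; M is in state q.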